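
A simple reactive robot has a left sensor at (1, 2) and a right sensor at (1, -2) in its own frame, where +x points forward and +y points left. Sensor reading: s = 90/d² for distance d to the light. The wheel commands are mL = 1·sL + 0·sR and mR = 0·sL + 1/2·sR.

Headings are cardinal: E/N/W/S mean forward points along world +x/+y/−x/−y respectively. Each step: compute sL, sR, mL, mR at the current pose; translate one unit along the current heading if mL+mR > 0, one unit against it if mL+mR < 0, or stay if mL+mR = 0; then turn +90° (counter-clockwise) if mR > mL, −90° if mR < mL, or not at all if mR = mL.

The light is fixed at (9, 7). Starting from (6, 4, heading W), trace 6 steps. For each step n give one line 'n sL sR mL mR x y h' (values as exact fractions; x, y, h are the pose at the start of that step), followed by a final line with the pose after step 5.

0 90/41 90/17 90/41 45/17 6 4 W
1 9/2 45/26 9/2 45/52 5 4 S
2 90/61 90/29 90/61 45/29 5 3 W
3 45/17 45/37 45/17 45/74 4 3 S
4 18/17 2 18/17 1 4 2 W
5 9/8 45/16 9/8 45/32 3 2 N
final 3 3 W

n=0: pose=(6,4,W); sL=90/41, sR=90/17; mL=90/41, mR=45/17; mL+mR=3375/697 → advance +1; mR−mL=315/697 → turn +1·90°
n=1: pose=(5,4,S); sL=9/2, sR=45/26; mL=9/2, mR=45/52; mL+mR=279/52 → advance +1; mR−mL=-189/52 → turn -1·90°
n=2: pose=(5,3,W); sL=90/61, sR=90/29; mL=90/61, mR=45/29; mL+mR=5355/1769 → advance +1; mR−mL=135/1769 → turn +1·90°
n=3: pose=(4,3,S); sL=45/17, sR=45/37; mL=45/17, mR=45/74; mL+mR=4095/1258 → advance +1; mR−mL=-2565/1258 → turn -1·90°
n=4: pose=(4,2,W); sL=18/17, sR=2; mL=18/17, mR=1; mL+mR=35/17 → advance +1; mR−mL=-1/17 → turn -1·90°
n=5: pose=(3,2,N); sL=9/8, sR=45/16; mL=9/8, mR=45/32; mL+mR=81/32 → advance +1; mR−mL=9/32 → turn +1·90°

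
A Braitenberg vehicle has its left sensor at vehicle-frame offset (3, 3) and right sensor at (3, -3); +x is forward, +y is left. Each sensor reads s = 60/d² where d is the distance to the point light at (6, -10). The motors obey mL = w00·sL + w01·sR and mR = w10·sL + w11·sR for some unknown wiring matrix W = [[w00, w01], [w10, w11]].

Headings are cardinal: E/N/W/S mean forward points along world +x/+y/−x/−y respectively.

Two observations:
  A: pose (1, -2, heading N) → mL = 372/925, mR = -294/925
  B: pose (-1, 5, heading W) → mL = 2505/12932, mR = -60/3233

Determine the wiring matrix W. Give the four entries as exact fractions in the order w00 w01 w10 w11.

1/2 1/2 1/2 -1

obs A: pose=(1,-2,N) → sL=12/37, sR=12/25, mL=372/925, mR=-294/925
obs B: pose=(-1,5,W) → sL=15/61, sR=15/106, mL=2505/12932, mR=-60/3233
sensor matrix S = [[12/37, 12/25], [15/61, 15/106]]; det S = -43146/598105
solve [mL_A; mL_B] = S·[w00; w01] and [mR_A; mR_B] = S·[w10; w11]:
  w00 = 1/2, w01 = 1/2, w10 = 1/2, w11 = -1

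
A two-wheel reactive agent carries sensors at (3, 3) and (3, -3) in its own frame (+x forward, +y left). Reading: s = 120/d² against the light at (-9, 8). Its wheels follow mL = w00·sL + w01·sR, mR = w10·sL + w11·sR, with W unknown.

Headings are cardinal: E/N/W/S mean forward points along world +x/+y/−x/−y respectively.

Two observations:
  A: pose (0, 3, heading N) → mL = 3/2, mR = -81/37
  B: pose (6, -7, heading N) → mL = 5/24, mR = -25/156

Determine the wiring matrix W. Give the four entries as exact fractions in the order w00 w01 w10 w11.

obs A: pose=(0,3,N) → sL=3, sR=30/37, mL=3/2, mR=-81/37
obs B: pose=(6,-7,N) → sL=5/12, sR=10/39, mL=5/24, mR=-25/156
sensor matrix S = [[3, 30/37], [5/12, 10/39]]; det S = 415/962
solve [mL_A; mL_B] = S·[w00; w01] and [mR_A; mR_B] = S·[w10; w11]:
  w00 = 1/2, w01 = 0, w10 = -1, w11 = 1

1/2 0 -1 1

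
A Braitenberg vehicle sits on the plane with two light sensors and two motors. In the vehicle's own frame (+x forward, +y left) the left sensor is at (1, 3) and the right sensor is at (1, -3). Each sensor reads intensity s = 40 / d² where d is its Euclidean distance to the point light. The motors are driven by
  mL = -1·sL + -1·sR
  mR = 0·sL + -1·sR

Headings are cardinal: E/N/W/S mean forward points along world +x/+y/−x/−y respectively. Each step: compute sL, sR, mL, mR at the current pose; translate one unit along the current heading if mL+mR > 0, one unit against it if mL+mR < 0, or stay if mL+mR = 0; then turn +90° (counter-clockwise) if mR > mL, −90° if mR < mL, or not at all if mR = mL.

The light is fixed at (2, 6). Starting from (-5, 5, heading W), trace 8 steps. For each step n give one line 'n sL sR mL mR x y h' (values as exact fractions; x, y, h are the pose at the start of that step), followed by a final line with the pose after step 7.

n=0: pose=(-5,5,W); sL=1/2, sR=10/17; mL=-37/34, mR=-10/17; mL+mR=-57/34 → advance -1; mR−mL=1/2 → turn +1·90°
n=1: pose=(-4,5,S); sL=40/13, sR=8/17; mL=-784/221, mR=-8/17; mL+mR=-888/221 → advance -1; mR−mL=40/13 → turn +1·90°
n=2: pose=(-4,6,E); sL=20/17, sR=20/17; mL=-40/17, mR=-20/17; mL+mR=-60/17 → advance -1; mR−mL=20/17 → turn +1·90°
n=3: pose=(-5,6,N); sL=40/101, sR=40/17; mL=-4720/1717, mR=-40/17; mL+mR=-8760/1717 → advance -1; mR−mL=40/101 → turn +1·90°
n=4: pose=(-5,5,W); sL=1/2, sR=10/17; mL=-37/34, mR=-10/17; mL+mR=-57/34 → advance -1; mR−mL=1/2 → turn +1·90°
n=5: pose=(-4,5,S); sL=40/13, sR=8/17; mL=-784/221, mR=-8/17; mL+mR=-888/221 → advance -1; mR−mL=40/13 → turn +1·90°
n=6: pose=(-4,6,E); sL=20/17, sR=20/17; mL=-40/17, mR=-20/17; mL+mR=-60/17 → advance -1; mR−mL=20/17 → turn +1·90°
n=7: pose=(-5,6,N); sL=40/101, sR=40/17; mL=-4720/1717, mR=-40/17; mL+mR=-8760/1717 → advance -1; mR−mL=40/101 → turn +1·90°

0 1/2 10/17 -37/34 -10/17 -5 5 W
1 40/13 8/17 -784/221 -8/17 -4 5 S
2 20/17 20/17 -40/17 -20/17 -4 6 E
3 40/101 40/17 -4720/1717 -40/17 -5 6 N
4 1/2 10/17 -37/34 -10/17 -5 5 W
5 40/13 8/17 -784/221 -8/17 -4 5 S
6 20/17 20/17 -40/17 -20/17 -4 6 E
7 40/101 40/17 -4720/1717 -40/17 -5 6 N
final -5 5 W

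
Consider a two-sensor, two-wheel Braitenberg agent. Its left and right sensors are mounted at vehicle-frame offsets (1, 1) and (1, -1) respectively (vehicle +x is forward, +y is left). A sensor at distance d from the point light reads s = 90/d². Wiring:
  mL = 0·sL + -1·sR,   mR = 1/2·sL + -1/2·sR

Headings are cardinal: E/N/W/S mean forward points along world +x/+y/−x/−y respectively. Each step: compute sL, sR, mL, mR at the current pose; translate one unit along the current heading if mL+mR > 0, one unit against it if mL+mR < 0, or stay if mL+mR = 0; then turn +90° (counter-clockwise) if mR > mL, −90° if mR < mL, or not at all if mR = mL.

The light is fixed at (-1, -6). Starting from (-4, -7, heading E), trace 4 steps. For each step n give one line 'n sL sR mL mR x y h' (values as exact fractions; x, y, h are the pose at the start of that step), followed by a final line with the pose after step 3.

n=0: pose=(-4,-7,E); sL=45/2, sR=45/4; mL=-45/4, mR=45/8; mL+mR=-45/8 → advance -1; mR−mL=135/8 → turn +1·90°
n=1: pose=(-5,-7,N); sL=18/5, sR=10; mL=-10, mR=-16/5; mL+mR=-66/5 → advance -1; mR−mL=34/5 → turn +1·90°
n=2: pose=(-5,-8,W); sL=45/17, sR=45/13; mL=-45/13, mR=-90/221; mL+mR=-855/221 → advance -1; mR−mL=675/221 → turn +1·90°
n=3: pose=(-4,-8,S); sL=90/13, sR=18/5; mL=-18/5, mR=108/65; mL+mR=-126/65 → advance -1; mR−mL=342/65 → turn +1·90°

0 45/2 45/4 -45/4 45/8 -4 -7 E
1 18/5 10 -10 -16/5 -5 -7 N
2 45/17 45/13 -45/13 -90/221 -5 -8 W
3 90/13 18/5 -18/5 108/65 -4 -8 S
final -4 -7 E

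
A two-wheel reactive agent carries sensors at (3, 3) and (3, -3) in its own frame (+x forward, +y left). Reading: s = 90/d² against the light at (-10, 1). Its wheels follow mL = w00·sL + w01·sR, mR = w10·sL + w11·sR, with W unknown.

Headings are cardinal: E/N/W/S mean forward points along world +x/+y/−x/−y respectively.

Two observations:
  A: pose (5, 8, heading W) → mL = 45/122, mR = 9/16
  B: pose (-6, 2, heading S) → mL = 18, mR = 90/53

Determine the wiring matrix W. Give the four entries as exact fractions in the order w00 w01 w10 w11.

obs A: pose=(5,8,W) → sL=9/16, sR=45/122, mL=45/122, mR=9/16
obs B: pose=(-6,2,S) → sL=90/53, sR=18, mL=18, mR=90/53
sensor matrix S = [[9/16, 45/122], [90/53, 18]]; det S = 245673/25864
solve [mL_A; mL_B] = S·[w00; w01] and [mR_A; mR_B] = S·[w10; w11]:
  w00 = 0, w01 = 1, w10 = 1, w11 = 0

0 1 1 0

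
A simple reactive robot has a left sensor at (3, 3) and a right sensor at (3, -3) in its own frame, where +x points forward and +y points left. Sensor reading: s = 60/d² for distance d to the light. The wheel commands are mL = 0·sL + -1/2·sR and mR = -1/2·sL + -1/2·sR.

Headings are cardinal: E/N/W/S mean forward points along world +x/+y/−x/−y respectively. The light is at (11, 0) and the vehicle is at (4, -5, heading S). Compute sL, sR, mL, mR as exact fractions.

left sensor world pos  = (7, -8); dL² = 80
right sensor world pos = (1, -8); dR² = 164
sL = 60/80 = 3/4
sR = 60/164 = 15/41
mL = 0·sL + -1/2·sR = -15/82
mR = -1/2·sL + -1/2·sR = -183/328

3/4 15/41 -15/82 -183/328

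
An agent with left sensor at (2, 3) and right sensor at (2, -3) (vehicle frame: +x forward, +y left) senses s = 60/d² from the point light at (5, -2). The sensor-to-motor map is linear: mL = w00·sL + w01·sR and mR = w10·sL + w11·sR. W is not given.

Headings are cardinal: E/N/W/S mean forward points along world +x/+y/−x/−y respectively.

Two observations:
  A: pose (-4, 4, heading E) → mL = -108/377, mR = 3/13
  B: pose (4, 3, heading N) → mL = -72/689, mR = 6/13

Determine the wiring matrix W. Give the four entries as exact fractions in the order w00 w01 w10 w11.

1/2 -1/2 1/2 0

obs A: pose=(-4,4,E) → sL=6/13, sR=30/29, mL=-108/377, mR=3/13
obs B: pose=(4,3,N) → sL=12/13, sR=60/53, mL=-72/689, mR=6/13
sensor matrix S = [[6/13, 30/29], [12/13, 60/53]]; det S = -8640/19981
solve [mL_A; mL_B] = S·[w00; w01] and [mR_A; mR_B] = S·[w10; w11]:
  w00 = 1/2, w01 = -1/2, w10 = 1/2, w11 = 0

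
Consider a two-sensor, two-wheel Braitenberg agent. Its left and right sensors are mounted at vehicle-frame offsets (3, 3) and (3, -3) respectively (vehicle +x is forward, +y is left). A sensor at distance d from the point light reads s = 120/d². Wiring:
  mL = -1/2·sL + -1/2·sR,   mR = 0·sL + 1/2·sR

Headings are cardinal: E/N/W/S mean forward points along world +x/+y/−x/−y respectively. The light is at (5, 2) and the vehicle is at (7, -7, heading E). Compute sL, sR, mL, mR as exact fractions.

left sensor world pos  = (10, -4); dL² = 61
right sensor world pos = (10, -10); dR² = 169
sL = 120/61 = 120/61
sR = 120/169 = 120/169
mL = -1/2·sL + -1/2·sR = -13800/10309
mR = 0·sL + 1/2·sR = 60/169

120/61 120/169 -13800/10309 60/169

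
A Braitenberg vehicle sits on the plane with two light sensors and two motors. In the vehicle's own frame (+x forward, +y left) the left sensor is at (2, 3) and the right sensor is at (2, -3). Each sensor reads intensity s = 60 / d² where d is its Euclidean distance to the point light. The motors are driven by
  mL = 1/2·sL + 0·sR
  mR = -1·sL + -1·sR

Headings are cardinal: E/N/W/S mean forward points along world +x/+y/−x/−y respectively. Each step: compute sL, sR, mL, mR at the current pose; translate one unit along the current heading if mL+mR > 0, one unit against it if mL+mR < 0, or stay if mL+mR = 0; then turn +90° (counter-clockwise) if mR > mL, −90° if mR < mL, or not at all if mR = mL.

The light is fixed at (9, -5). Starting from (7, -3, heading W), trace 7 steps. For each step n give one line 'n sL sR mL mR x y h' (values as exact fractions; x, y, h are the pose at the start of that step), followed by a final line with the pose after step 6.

n=0: pose=(7,-3,W); sL=60/17, sR=60/41; mL=30/17, mR=-3480/697; mL+mR=-2250/697 → advance -1; mR−mL=-4710/697 → turn -1·90°
n=1: pose=(8,-3,N); sL=15/8, sR=3; mL=15/16, mR=-39/8; mL+mR=-63/16 → advance -1; mR−mL=-93/16 → turn -1·90°
n=2: pose=(8,-4,E); sL=60/17, sR=12; mL=30/17, mR=-264/17; mL+mR=-234/17 → advance -1; mR−mL=-294/17 → turn -1·90°
n=3: pose=(7,-4,S); sL=30, sR=30/13; mL=15, mR=-420/13; mL+mR=-225/13 → advance -1; mR−mL=-615/13 → turn -1·90°
n=4: pose=(7,-3,W); sL=60/17, sR=60/41; mL=30/17, mR=-3480/697; mL+mR=-2250/697 → advance -1; mR−mL=-4710/697 → turn -1·90°
n=5: pose=(8,-3,N); sL=15/8, sR=3; mL=15/16, mR=-39/8; mL+mR=-63/16 → advance -1; mR−mL=-93/16 → turn -1·90°
n=6: pose=(8,-4,E); sL=60/17, sR=12; mL=30/17, mR=-264/17; mL+mR=-234/17 → advance -1; mR−mL=-294/17 → turn -1·90°

0 60/17 60/41 30/17 -3480/697 7 -3 W
1 15/8 3 15/16 -39/8 8 -3 N
2 60/17 12 30/17 -264/17 8 -4 E
3 30 30/13 15 -420/13 7 -4 S
4 60/17 60/41 30/17 -3480/697 7 -3 W
5 15/8 3 15/16 -39/8 8 -3 N
6 60/17 12 30/17 -264/17 8 -4 E
final 7 -4 S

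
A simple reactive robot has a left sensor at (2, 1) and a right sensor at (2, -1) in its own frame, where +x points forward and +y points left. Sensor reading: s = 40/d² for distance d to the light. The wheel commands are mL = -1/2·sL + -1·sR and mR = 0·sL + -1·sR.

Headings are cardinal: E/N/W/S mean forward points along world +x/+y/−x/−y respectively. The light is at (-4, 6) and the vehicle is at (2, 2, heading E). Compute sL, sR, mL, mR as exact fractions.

left sensor world pos  = (4, 3); dL² = 73
right sensor world pos = (4, 1); dR² = 89
sL = 40/73 = 40/73
sR = 40/89 = 40/89
mL = -1/2·sL + -1·sR = -4700/6497
mR = 0·sL + -1·sR = -40/89

40/73 40/89 -4700/6497 -40/89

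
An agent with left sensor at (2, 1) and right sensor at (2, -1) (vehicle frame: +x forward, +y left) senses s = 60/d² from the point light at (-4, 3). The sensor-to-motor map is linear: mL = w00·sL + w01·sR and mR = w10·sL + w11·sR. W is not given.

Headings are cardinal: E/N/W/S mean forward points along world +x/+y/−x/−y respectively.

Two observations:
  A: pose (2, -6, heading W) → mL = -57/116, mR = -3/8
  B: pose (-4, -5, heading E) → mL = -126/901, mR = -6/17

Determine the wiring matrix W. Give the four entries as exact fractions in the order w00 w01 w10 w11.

obs A: pose=(2,-6,W) → sL=15/29, sR=3/4, mL=-57/116, mR=-3/8
obs B: pose=(-4,-5,E) → sL=60/53, sR=12/17, mL=-126/901, mR=-6/17
sensor matrix S = [[15/29, 3/4], [60/53, 12/17]]; det S = -12645/26129
solve [mL_A; mL_B] = S·[w00; w01] and [mR_A; mR_B] = S·[w10; w11]:
  w00 = 1/2, w01 = -1, w10 = 0, w11 = -1/2

1/2 -1 0 -1/2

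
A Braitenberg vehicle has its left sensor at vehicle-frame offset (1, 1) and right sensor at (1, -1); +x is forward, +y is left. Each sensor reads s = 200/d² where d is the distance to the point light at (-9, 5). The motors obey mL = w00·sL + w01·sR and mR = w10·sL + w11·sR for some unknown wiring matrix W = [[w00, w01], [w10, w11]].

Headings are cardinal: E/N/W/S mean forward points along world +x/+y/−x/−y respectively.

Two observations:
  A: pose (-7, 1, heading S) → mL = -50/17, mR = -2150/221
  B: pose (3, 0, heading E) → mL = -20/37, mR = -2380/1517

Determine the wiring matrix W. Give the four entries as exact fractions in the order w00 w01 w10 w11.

obs A: pose=(-7,1,S) → sL=100/17, sR=100/13, mL=-50/17, mR=-2150/221
obs B: pose=(3,0,E) → sL=40/37, sR=40/41, mL=-20/37, mR=-2380/1517
sensor matrix S = [[100/17, 100/13], [40/37, 40/41]]; det S = -864000/335257
solve [mL_A; mL_B] = S·[w00; w01] and [mR_A; mR_B] = S·[w10; w11]:
  w00 = -1/2, w01 = 0, w10 = -1, w11 = -1/2

-1/2 0 -1 -1/2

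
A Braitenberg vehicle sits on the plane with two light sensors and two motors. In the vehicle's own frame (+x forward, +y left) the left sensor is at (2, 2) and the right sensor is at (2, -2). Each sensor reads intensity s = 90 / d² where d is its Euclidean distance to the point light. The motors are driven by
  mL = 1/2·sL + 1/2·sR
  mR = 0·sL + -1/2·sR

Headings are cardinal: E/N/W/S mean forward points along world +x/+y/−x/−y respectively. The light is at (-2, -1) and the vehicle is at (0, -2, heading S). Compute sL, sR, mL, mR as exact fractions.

left sensor world pos  = (2, -4); dL² = 25
right sensor world pos = (-2, -4); dR² = 9
sL = 90/25 = 18/5
sR = 90/9 = 10
mL = 1/2·sL + 1/2·sR = 34/5
mR = 0·sL + -1/2·sR = -5

18/5 10 34/5 -5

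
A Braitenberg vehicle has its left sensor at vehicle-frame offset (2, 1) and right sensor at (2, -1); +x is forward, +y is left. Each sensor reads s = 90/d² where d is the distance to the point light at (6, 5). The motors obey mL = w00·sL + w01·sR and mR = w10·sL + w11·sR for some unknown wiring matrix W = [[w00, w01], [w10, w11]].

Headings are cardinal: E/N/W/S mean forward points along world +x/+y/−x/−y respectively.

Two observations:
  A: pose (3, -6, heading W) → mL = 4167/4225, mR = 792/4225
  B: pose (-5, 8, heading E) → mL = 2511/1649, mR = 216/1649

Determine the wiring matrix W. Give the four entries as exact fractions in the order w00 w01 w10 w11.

obs A: pose=(3,-6,W) → sL=90/169, sR=18/25, mL=4167/4225, mR=792/4225
obs B: pose=(-5,8,E) → sL=90/97, sR=18/17, mL=2511/1649, mR=216/1649
sensor matrix S = [[90/169, 18/25], [90/97, 18/17]]; det S = -145152/1393405
solve [mL_A; mL_B] = S·[w00; w01] and [mR_A; mR_B] = S·[w10; w11]:
  w00 = 1/2, w01 = 1, w10 = -1, w11 = 1

1/2 1 -1 1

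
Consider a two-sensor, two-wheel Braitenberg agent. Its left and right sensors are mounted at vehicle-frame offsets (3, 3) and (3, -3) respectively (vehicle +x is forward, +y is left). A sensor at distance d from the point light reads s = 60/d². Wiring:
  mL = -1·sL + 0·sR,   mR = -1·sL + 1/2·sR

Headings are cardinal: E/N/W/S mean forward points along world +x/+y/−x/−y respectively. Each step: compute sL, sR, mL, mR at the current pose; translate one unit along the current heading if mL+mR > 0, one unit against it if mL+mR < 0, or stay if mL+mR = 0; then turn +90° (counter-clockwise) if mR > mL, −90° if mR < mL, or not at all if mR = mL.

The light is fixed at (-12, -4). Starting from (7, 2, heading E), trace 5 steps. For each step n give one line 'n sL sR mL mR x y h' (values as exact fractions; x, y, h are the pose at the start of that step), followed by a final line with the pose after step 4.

n=0: pose=(7,2,E); sL=12/113, sR=60/493; mL=-12/113, mR=-2526/55709; mL+mR=-8442/55709 → advance -1; mR−mL=30/493 → turn +1·90°
n=1: pose=(6,2,N); sL=10/51, sR=10/87; mL=-10/51, mR=-205/1479; mL+mR=-165/493 → advance -1; mR−mL=5/87 → turn +1·90°
n=2: pose=(6,1,W); sL=60/229, sR=60/289; mL=-60/229, mR=-10470/66181; mL+mR=-27810/66181 → advance -1; mR−mL=30/289 → turn +1·90°
n=3: pose=(7,1,S); sL=15/122, sR=3/13; mL=-15/122, mR=-6/793; mL+mR=-207/1586 → advance -1; mR−mL=3/26 → turn +1·90°
n=4: pose=(7,2,E); sL=12/113, sR=60/493; mL=-12/113, mR=-2526/55709; mL+mR=-8442/55709 → advance -1; mR−mL=30/493 → turn +1·90°

0 12/113 60/493 -12/113 -2526/55709 7 2 E
1 10/51 10/87 -10/51 -205/1479 6 2 N
2 60/229 60/289 -60/229 -10470/66181 6 1 W
3 15/122 3/13 -15/122 -6/793 7 1 S
4 12/113 60/493 -12/113 -2526/55709 7 2 E
final 6 2 N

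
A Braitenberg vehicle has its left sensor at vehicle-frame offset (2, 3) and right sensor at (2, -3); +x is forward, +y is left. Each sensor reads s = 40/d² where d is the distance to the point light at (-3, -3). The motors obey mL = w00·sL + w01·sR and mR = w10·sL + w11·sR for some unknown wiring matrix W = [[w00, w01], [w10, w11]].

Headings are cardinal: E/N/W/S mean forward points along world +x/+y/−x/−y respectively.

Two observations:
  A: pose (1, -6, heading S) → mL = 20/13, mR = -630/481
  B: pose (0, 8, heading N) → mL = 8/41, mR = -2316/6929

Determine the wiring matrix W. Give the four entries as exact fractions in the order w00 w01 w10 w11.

obs A: pose=(1,-6,S) → sL=20/37, sR=20/13, mL=20/13, mR=-630/481
obs B: pose=(0,8,N) → sL=40/169, sR=8/41, mL=8/41, mR=-2316/6929
sensor matrix S = [[20/37, 20/13], [40/169, 8/41]]; det S = -862080/3332849
solve [mL_A; mL_B] = S·[w00; w01] and [mR_A; mR_B] = S·[w10; w11]:
  w00 = 0, w01 = 1, w10 = -1, w11 = -1/2

0 1 -1 -1/2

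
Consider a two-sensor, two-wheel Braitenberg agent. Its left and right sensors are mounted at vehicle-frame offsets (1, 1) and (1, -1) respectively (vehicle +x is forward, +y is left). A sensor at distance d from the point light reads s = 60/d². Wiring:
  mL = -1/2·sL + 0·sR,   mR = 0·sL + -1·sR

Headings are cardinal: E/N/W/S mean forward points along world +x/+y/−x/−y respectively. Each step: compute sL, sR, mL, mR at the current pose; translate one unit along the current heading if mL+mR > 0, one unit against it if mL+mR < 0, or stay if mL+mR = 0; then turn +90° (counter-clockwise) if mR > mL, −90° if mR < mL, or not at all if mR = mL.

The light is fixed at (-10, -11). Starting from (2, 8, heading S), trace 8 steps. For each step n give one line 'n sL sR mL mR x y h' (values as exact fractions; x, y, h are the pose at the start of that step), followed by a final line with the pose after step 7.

n=0: pose=(2,8,S); sL=60/493, sR=12/89; mL=-30/493, mR=-12/89; mL+mR=-8586/43877 → advance -1; mR−mL=-3246/43877 → turn -1·90°
n=1: pose=(2,9,W); sL=30/241, sR=30/281; mL=-15/241, mR=-30/281; mL+mR=-11445/67721 → advance -1; mR−mL=-3015/67721 → turn -1·90°
n=2: pose=(3,9,N); sL=4/39, sR=60/637; mL=-2/39, mR=-60/637; mL+mR=-278/1911 → advance -1; mR−mL=-82/1911 → turn -1·90°
n=3: pose=(3,8,E); sL=15/149, sR=3/26; mL=-15/298, mR=-3/26; mL+mR=-321/1937 → advance -1; mR−mL=-126/1937 → turn -1·90°
n=4: pose=(2,8,S); sL=60/493, sR=12/89; mL=-30/493, mR=-12/89; mL+mR=-8586/43877 → advance -1; mR−mL=-3246/43877 → turn -1·90°
n=5: pose=(2,9,W); sL=30/241, sR=30/281; mL=-15/241, mR=-30/281; mL+mR=-11445/67721 → advance -1; mR−mL=-3015/67721 → turn -1·90°
n=6: pose=(3,9,N); sL=4/39, sR=60/637; mL=-2/39, mR=-60/637; mL+mR=-278/1911 → advance -1; mR−mL=-82/1911 → turn -1·90°
n=7: pose=(3,8,E); sL=15/149, sR=3/26; mL=-15/298, mR=-3/26; mL+mR=-321/1937 → advance -1; mR−mL=-126/1937 → turn -1·90°

0 60/493 12/89 -30/493 -12/89 2 8 S
1 30/241 30/281 -15/241 -30/281 2 9 W
2 4/39 60/637 -2/39 -60/637 3 9 N
3 15/149 3/26 -15/298 -3/26 3 8 E
4 60/493 12/89 -30/493 -12/89 2 8 S
5 30/241 30/281 -15/241 -30/281 2 9 W
6 4/39 60/637 -2/39 -60/637 3 9 N
7 15/149 3/26 -15/298 -3/26 3 8 E
final 2 8 S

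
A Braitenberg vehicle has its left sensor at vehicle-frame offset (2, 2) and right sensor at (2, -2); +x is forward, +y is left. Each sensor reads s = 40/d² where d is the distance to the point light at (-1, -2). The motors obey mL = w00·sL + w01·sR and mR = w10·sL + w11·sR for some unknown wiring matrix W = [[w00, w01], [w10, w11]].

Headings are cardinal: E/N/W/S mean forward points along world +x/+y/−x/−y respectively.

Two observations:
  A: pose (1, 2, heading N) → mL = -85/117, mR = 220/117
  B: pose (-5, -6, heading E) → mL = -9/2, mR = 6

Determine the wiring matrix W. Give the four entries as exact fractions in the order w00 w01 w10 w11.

-1 1/2 1 1

obs A: pose=(1,2,N) → sL=10/9, sR=10/13, mL=-85/117, mR=220/117
obs B: pose=(-5,-6,E) → sL=5, sR=1, mL=-9/2, mR=6
sensor matrix S = [[10/9, 10/13], [5, 1]]; det S = -320/117
solve [mL_A; mL_B] = S·[w00; w01] and [mR_A; mR_B] = S·[w10; w11]:
  w00 = -1, w01 = 1/2, w10 = 1, w11 = 1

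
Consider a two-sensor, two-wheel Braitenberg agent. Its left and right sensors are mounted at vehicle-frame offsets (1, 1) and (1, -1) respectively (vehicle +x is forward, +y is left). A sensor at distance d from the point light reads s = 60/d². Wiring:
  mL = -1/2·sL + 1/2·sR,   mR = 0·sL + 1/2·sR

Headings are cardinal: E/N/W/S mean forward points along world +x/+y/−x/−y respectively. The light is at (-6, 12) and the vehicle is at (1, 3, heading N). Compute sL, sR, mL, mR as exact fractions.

left sensor world pos  = (0, 4); dL² = 100
right sensor world pos = (2, 4); dR² = 128
sL = 60/100 = 3/5
sR = 60/128 = 15/32
mL = -1/2·sL + 1/2·sR = -21/320
mR = 0·sL + 1/2·sR = 15/64

3/5 15/32 -21/320 15/64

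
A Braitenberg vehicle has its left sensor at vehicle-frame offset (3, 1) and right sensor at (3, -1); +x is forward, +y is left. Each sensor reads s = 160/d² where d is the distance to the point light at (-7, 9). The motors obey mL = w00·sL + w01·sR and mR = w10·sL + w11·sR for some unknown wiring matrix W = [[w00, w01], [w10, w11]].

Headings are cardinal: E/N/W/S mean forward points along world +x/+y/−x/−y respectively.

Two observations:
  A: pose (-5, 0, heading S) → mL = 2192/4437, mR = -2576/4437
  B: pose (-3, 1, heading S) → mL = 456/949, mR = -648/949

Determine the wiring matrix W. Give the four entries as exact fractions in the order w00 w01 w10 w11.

1 -1/2 1/2 -1

obs A: pose=(-5,0,S) → sL=160/153, sR=32/29, mL=2192/4437, mR=-2576/4437
obs B: pose=(-3,1,S) → sL=80/73, sR=16/13, mL=456/949, mR=-648/949
sensor matrix S = [[160/153, 32/29], [80/73, 16/13]]; det S = 327680/4210713
solve [mL_A; mL_B] = S·[w00; w01] and [mR_A; mR_B] = S·[w10; w11]:
  w00 = 1, w01 = -1/2, w10 = 1/2, w11 = -1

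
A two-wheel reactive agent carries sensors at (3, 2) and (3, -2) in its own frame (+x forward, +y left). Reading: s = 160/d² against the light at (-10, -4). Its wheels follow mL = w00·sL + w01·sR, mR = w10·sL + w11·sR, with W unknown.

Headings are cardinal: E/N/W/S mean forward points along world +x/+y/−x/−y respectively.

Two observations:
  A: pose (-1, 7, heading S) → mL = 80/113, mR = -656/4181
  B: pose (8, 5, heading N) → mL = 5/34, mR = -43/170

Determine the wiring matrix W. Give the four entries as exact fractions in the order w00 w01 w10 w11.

0 1/2 -1 1/2

obs A: pose=(-1,7,S) → sL=32/37, sR=160/113, mL=80/113, mR=-656/4181
obs B: pose=(8,5,N) → sL=2/5, sR=5/17, mL=5/34, mR=-43/170
sensor matrix S = [[32/37, 160/113], [2/5, 5/17]]; det S = -22176/71077
solve [mL_A; mL_B] = S·[w00; w01] and [mR_A; mR_B] = S·[w10; w11]:
  w00 = 0, w01 = 1/2, w10 = -1, w11 = 1/2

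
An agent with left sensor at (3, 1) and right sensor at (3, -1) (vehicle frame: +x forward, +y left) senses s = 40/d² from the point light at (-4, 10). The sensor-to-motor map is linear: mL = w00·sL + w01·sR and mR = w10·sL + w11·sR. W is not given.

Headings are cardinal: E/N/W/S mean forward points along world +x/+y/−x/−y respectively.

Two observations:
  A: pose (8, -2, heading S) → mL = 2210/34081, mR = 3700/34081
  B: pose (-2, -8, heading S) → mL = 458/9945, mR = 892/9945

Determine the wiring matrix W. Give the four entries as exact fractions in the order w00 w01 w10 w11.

obs A: pose=(8,-2,S) → sL=20/197, sR=20/173, mL=2210/34081, mR=3700/34081
obs B: pose=(-2,-8,S) → sL=4/45, sR=20/221, mL=458/9945, mR=892/9945
sensor matrix S = [[20/197, 20/173], [4/45, 20/221]]; det S = -73792/67787109
solve [mL_A; mL_B] = S·[w00; w01] and [mR_A; mR_B] = S·[w10; w11]:
  w00 = -1/2, w01 = 1, w10 = 1/2, w11 = 1/2

-1/2 1 1/2 1/2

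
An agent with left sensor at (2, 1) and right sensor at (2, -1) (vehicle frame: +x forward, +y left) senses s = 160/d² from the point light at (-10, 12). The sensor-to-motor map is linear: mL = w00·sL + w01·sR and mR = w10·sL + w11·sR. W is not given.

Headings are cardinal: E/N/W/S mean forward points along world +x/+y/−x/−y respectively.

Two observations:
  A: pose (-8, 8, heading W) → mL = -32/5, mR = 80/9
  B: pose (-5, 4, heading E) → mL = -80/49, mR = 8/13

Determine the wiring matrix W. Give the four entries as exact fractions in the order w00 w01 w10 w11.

-1 0 0 1/2

obs A: pose=(-8,8,W) → sL=32/5, sR=160/9, mL=-32/5, mR=80/9
obs B: pose=(-5,4,E) → sL=80/49, sR=16/13, mL=-80/49, mR=8/13
sensor matrix S = [[32/5, 160/9], [80/49, 16/13]]; det S = -606208/28665
solve [mL_A; mL_B] = S·[w00; w01] and [mR_A; mR_B] = S·[w10; w11]:
  w00 = -1, w01 = 0, w10 = 0, w11 = 1/2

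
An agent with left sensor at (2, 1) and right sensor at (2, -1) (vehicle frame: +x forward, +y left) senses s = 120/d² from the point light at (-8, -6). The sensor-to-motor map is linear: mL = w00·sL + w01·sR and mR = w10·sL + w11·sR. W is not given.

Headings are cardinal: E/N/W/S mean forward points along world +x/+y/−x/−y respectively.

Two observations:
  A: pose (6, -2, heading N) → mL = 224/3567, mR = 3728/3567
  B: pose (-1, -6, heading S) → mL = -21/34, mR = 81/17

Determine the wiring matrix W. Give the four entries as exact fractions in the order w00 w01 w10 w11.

1/2 -1/2 1 1

obs A: pose=(6,-2,N) → sL=24/41, sR=40/87, mL=224/3567, mR=3728/3567
obs B: pose=(-1,-6,S) → sL=30/17, sR=3, mL=-21/34, mR=81/17
sensor matrix S = [[24/41, 40/87], [30/17, 3]]; det S = 19096/20213
solve [mL_A; mL_B] = S·[w00; w01] and [mR_A; mR_B] = S·[w10; w11]:
  w00 = 1/2, w01 = -1/2, w10 = 1, w11 = 1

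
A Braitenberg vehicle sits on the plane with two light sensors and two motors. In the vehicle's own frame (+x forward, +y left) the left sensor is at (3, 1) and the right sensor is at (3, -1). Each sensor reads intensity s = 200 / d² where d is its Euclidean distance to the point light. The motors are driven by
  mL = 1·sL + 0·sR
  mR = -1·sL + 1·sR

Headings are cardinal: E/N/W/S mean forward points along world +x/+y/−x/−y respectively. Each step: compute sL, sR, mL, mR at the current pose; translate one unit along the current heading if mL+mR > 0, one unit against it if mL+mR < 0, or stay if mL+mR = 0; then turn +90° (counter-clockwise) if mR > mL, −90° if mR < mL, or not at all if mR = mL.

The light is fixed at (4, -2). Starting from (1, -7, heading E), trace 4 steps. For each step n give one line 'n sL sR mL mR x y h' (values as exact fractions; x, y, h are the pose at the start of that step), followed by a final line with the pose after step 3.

n=0: pose=(1,-7,E); sL=25/2, sR=50/9; mL=25/2, mR=-125/18; mL+mR=50/9 → advance +1; mR−mL=-175/9 → turn -1·90°
n=1: pose=(2,-7,S); sL=40/13, sR=200/73; mL=40/13, mR=-320/949; mL+mR=200/73 → advance +1; mR−mL=-3240/949 → turn -1·90°
n=2: pose=(2,-8,W); sL=100/37, sR=4; mL=100/37, mR=48/37; mL+mR=4 → advance +1; mR−mL=-52/37 → turn -1·90°
n=3: pose=(1,-8,N); sL=8, sR=200/13; mL=8, mR=96/13; mL+mR=200/13 → advance +1; mR−mL=-8/13 → turn -1·90°

0 25/2 50/9 25/2 -125/18 1 -7 E
1 40/13 200/73 40/13 -320/949 2 -7 S
2 100/37 4 100/37 48/37 2 -8 W
3 8 200/13 8 96/13 1 -8 N
final 1 -7 E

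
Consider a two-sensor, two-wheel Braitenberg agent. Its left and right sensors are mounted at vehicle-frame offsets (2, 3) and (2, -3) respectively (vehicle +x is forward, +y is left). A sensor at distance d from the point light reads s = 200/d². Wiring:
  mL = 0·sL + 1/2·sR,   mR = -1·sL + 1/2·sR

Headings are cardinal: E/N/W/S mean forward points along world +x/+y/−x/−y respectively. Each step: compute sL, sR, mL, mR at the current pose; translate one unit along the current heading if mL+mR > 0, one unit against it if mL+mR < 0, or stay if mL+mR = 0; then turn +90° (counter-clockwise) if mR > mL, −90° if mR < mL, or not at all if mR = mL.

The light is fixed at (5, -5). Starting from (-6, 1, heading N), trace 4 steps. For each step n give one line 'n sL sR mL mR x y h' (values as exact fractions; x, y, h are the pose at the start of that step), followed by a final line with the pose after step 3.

n=0: pose=(-6,1,N); sL=10/13, sR=25/16; mL=25/32, mR=5/416; mL+mR=165/208 → advance +1; mR−mL=-10/13 → turn -1·90°
n=1: pose=(-6,2,E); sL=200/181, sR=200/97; mL=100/97, mR=-1300/17557; mL+mR=16800/17557 → advance +1; mR−mL=-200/181 → turn -1·90°
n=2: pose=(-5,2,S); sL=100/37, sR=100/97; mL=50/97, mR=-7850/3589; mL+mR=-6000/3589 → advance -1; mR−mL=-100/37 → turn -1·90°
n=3: pose=(-5,3,W); sL=200/169, sR=40/53; mL=20/53, mR=-7220/8957; mL+mR=-3840/8957 → advance -1; mR−mL=-200/169 → turn -1·90°

0 10/13 25/16 25/32 5/416 -6 1 N
1 200/181 200/97 100/97 -1300/17557 -6 2 E
2 100/37 100/97 50/97 -7850/3589 -5 2 S
3 200/169 40/53 20/53 -7220/8957 -5 3 W
final -4 3 N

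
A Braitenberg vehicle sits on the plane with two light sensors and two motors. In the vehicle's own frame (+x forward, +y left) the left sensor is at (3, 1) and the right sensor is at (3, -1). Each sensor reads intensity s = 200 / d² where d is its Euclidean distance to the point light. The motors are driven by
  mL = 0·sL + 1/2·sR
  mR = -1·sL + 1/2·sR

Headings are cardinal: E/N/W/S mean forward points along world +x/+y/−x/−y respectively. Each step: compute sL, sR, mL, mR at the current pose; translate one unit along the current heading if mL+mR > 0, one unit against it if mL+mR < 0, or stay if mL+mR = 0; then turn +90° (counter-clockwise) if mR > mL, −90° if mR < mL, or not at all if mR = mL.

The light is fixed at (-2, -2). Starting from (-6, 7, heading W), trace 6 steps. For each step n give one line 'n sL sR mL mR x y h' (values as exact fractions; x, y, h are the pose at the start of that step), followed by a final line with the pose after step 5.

n=0: pose=(-6,7,W); sL=200/113, sR=200/149; mL=100/149, mR=-18500/16837; mL+mR=-7200/16837 → advance -1; mR−mL=-200/113 → turn -1·90°
n=1: pose=(-5,7,N); sL=5/4, sR=50/37; mL=25/37, mR=-85/148; mL+mR=15/148 → advance +1; mR−mL=-5/4 → turn -1·90°
n=2: pose=(-5,8,E); sL=200/121, sR=200/81; mL=100/81, mR=-4100/9801; mL+mR=8000/9801 → advance +1; mR−mL=-200/121 → turn -1·90°
n=3: pose=(-4,8,S); sL=4, sR=100/29; mL=50/29, mR=-66/29; mL+mR=-16/29 → advance -1; mR−mL=-4 → turn -1·90°
n=4: pose=(-4,9,W); sL=8/5, sR=200/169; mL=100/169, mR=-852/845; mL+mR=-352/845 → advance -1; mR−mL=-8/5 → turn -1·90°
n=5: pose=(-3,9,N); sL=1, sR=50/49; mL=25/49, mR=-24/49; mL+mR=1/49 → advance +1; mR−mL=-1 → turn -1·90°

0 200/113 200/149 100/149 -18500/16837 -6 7 W
1 5/4 50/37 25/37 -85/148 -5 7 N
2 200/121 200/81 100/81 -4100/9801 -5 8 E
3 4 100/29 50/29 -66/29 -4 8 S
4 8/5 200/169 100/169 -852/845 -4 9 W
5 1 50/49 25/49 -24/49 -3 9 N
final -3 10 E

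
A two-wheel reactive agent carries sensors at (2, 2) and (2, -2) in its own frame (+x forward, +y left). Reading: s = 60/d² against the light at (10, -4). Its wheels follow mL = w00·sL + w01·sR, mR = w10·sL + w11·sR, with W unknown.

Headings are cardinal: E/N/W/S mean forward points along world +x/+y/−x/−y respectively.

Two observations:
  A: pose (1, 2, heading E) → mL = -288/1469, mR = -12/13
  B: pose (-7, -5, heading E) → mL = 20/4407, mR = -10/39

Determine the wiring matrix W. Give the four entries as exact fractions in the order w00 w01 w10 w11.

obs A: pose=(1,2,E) → sL=60/113, sR=12/13, mL=-288/1469, mR=-12/13
obs B: pose=(-7,-5,E) → sL=30/113, sR=10/39, mL=20/4407, mR=-10/39
sensor matrix S = [[60/113, 12/13], [30/113, 10/39]]; det S = -160/1469
solve [mL_A; mL_B] = S·[w00; w01] and [mR_A; mR_B] = S·[w10; w11]:
  w00 = 1/2, w01 = -1/2, w10 = 0, w11 = -1

1/2 -1/2 0 -1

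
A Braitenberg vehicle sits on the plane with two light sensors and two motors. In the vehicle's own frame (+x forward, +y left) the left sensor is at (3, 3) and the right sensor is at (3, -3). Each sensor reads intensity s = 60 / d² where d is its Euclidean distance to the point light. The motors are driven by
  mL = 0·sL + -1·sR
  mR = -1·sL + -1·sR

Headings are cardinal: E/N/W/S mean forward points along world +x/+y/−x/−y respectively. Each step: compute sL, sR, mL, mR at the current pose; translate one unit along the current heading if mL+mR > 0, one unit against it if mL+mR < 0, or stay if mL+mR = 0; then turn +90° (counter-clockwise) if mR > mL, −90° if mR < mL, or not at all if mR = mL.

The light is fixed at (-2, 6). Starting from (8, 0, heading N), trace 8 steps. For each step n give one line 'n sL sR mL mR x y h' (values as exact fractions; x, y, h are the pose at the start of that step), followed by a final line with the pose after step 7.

n=0: pose=(8,0,N); sL=30/29, sR=30/89; mL=-30/89, mR=-3540/2581; mL+mR=-4410/2581 → advance -1; mR−mL=-30/29 → turn -1·90°
n=1: pose=(8,-1,E); sL=12/37, sR=60/269; mL=-60/269, mR=-5448/9953; mL+mR=-7668/9953 → advance -1; mR−mL=-12/37 → turn -1·90°
n=2: pose=(7,-1,S); sL=15/61, sR=15/34; mL=-15/34, mR=-1425/2074; mL+mR=-1170/1037 → advance -1; mR−mL=-15/61 → turn -1·90°
n=3: pose=(7,0,W); sL=20/39, sR=4/3; mL=-4/3, mR=-24/13; mL+mR=-124/39 → advance -1; mR−mL=-20/39 → turn -1·90°
n=4: pose=(8,0,N); sL=30/29, sR=30/89; mL=-30/89, mR=-3540/2581; mL+mR=-4410/2581 → advance -1; mR−mL=-30/29 → turn -1·90°
n=5: pose=(8,-1,E); sL=12/37, sR=60/269; mL=-60/269, mR=-5448/9953; mL+mR=-7668/9953 → advance -1; mR−mL=-12/37 → turn -1·90°
n=6: pose=(7,-1,S); sL=15/61, sR=15/34; mL=-15/34, mR=-1425/2074; mL+mR=-1170/1037 → advance -1; mR−mL=-15/61 → turn -1·90°
n=7: pose=(7,0,W); sL=20/39, sR=4/3; mL=-4/3, mR=-24/13; mL+mR=-124/39 → advance -1; mR−mL=-20/39 → turn -1·90°

0 30/29 30/89 -30/89 -3540/2581 8 0 N
1 12/37 60/269 -60/269 -5448/9953 8 -1 E
2 15/61 15/34 -15/34 -1425/2074 7 -1 S
3 20/39 4/3 -4/3 -24/13 7 0 W
4 30/29 30/89 -30/89 -3540/2581 8 0 N
5 12/37 60/269 -60/269 -5448/9953 8 -1 E
6 15/61 15/34 -15/34 -1425/2074 7 -1 S
7 20/39 4/3 -4/3 -24/13 7 0 W
final 8 0 N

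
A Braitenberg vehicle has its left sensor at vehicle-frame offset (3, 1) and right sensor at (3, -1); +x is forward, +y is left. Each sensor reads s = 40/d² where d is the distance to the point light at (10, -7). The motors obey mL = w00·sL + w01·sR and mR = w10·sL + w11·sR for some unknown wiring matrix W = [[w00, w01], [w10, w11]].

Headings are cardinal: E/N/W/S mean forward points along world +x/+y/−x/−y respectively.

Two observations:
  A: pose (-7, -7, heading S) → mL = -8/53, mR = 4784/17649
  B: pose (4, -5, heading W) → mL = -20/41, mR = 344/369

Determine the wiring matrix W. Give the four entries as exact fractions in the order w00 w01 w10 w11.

obs A: pose=(-7,-7,S) → sL=8/53, sR=40/333, mL=-8/53, mR=4784/17649
obs B: pose=(4,-5,W) → sL=20/41, sR=4/9, mL=-20/41, mR=344/369
sensor matrix S = [[8/53, 40/333], [20/41, 4/9]]; det S = 2048/241203
solve [mL_A; mL_B] = S·[w00; w01] and [mR_A; mR_B] = S·[w10; w11]:
  w00 = -1, w01 = 0, w10 = 1, w11 = 1

-1 0 1 1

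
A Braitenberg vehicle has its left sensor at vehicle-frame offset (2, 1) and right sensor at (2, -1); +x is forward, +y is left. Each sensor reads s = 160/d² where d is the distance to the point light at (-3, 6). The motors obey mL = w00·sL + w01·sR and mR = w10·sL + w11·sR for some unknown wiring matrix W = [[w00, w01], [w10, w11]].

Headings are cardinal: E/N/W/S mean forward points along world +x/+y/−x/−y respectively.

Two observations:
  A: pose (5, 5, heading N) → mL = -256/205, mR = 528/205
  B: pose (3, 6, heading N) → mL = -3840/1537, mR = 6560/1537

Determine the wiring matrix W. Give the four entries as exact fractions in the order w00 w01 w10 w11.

-1 1 1/2 1/2

obs A: pose=(5,5,N) → sL=16/5, sR=80/41, mL=-256/205, mR=528/205
obs B: pose=(3,6,N) → sL=160/29, sR=160/53, mL=-3840/1537, mR=6560/1537
sensor matrix S = [[16/5, 80/41], [160/29, 160/53]]; det S = -69632/63017
solve [mL_A; mL_B] = S·[w00; w01] and [mR_A; mR_B] = S·[w10; w11]:
  w00 = -1, w01 = 1, w10 = 1/2, w11 = 1/2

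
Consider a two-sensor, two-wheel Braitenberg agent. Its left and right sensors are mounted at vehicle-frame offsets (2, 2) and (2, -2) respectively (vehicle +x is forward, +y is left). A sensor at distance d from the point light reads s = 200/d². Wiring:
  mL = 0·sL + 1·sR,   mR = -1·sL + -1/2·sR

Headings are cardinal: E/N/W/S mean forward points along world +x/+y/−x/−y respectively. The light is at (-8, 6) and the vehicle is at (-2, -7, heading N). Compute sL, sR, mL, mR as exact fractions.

left sensor world pos  = (-4, -5); dL² = 137
right sensor world pos = (0, -5); dR² = 185
sL = 200/137 = 200/137
sR = 200/185 = 40/37
mL = 0·sL + 1·sR = 40/37
mR = -1·sL + -1/2·sR = -10140/5069

200/137 40/37 40/37 -10140/5069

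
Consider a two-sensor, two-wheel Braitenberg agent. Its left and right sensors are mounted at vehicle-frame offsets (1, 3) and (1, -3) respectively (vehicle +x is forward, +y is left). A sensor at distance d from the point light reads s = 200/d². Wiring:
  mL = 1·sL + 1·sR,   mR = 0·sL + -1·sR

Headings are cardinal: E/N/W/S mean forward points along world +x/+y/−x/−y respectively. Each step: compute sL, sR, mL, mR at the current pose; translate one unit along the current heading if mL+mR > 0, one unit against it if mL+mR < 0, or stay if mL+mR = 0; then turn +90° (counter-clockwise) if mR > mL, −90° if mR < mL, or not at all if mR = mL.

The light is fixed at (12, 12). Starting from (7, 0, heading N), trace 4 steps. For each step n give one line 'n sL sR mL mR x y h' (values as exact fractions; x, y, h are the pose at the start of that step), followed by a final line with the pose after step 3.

0 40/37 8/5 496/185 -8/5 7 0 N
1 5/2 50/53 365/106 -50/53 7 1 E
2 40/29 200/193 13520/5597 -200/193 8 1 S
3 4/5 100/53 712/265 -100/53 8 0 W
final 7 0 N

n=0: pose=(7,0,N); sL=40/37, sR=8/5; mL=496/185, mR=-8/5; mL+mR=40/37 → advance +1; mR−mL=-792/185 → turn -1·90°
n=1: pose=(7,1,E); sL=5/2, sR=50/53; mL=365/106, mR=-50/53; mL+mR=5/2 → advance +1; mR−mL=-465/106 → turn -1·90°
n=2: pose=(8,1,S); sL=40/29, sR=200/193; mL=13520/5597, mR=-200/193; mL+mR=40/29 → advance +1; mR−mL=-19320/5597 → turn -1·90°
n=3: pose=(8,0,W); sL=4/5, sR=100/53; mL=712/265, mR=-100/53; mL+mR=4/5 → advance +1; mR−mL=-1212/265 → turn -1·90°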